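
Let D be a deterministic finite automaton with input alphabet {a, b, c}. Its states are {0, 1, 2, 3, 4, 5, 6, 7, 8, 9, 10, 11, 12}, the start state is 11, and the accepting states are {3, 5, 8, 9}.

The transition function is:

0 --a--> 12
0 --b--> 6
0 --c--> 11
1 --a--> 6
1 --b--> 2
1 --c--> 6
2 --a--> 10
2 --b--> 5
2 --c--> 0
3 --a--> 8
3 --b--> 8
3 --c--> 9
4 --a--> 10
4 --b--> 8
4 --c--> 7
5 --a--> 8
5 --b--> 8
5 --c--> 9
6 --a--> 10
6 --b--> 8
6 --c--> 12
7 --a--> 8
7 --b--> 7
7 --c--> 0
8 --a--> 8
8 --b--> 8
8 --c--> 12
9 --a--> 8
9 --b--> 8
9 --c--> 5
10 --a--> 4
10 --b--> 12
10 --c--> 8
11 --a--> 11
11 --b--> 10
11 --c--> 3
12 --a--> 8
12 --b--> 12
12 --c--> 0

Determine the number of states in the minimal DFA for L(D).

First remove the unreachable states {1,2}; 11 states remain.
Initial partition by acceptance: {3,5,8,9} | {0,4,6,7,10,11,12}.
Refine {3,5,8,9} on symbol c: members go to different blocks, giving {3,5,9} and {8}.
Refine {0,4,6,7,10,11,12} on symbol a: members go to different blocks, giving {0,4,6,10,11} and {7,12}.
On input a, block {0,4,6,10,11} splits into {4,6,10,11} and {0}.
Refine {4,6,10,11} on symbol b: members go to different blocks, giving {4,6} and {10} and {11}.
No further refinement is possible. Final partition (7 blocks): {3,5,9} | {4,6} | {8} | {7,12} | {0} | {10} | {11}.

7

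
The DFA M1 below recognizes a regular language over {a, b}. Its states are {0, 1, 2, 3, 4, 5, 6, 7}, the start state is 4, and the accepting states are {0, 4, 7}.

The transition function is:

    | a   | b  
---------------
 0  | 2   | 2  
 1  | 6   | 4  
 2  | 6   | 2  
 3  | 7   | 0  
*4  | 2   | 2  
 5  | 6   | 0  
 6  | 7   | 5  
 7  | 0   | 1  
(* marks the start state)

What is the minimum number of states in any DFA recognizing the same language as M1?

States {3} cannot be reached from the start state, so discard them.
Start with accepting vs non-accepting: {0,4,7} | {1,2,5,6}.
On input a, block {0,4,7} splits into {0,4} and {7}.
On input a, block {1,2,5,6} splits into {1,2,5} and {6}.
Split {1,2,5} by δ(·,b) → {1,5} and {2}.
Stable partition: {0,4} | {1,5} | {7} | {6} | {2} — 5 equivalence classes.

5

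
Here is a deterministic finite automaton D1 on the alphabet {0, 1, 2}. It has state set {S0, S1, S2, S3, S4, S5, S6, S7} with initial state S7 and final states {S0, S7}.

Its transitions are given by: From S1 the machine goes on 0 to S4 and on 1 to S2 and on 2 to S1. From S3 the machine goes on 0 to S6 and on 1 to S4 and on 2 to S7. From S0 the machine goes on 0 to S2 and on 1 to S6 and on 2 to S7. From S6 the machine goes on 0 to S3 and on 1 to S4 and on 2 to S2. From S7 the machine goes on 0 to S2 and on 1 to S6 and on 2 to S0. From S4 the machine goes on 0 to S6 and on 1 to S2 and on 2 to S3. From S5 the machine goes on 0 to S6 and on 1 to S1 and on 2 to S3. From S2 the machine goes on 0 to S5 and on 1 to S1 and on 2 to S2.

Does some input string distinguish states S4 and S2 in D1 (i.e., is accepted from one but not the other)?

Start with accepting vs non-accepting: {S0,S7} | {S1,S2,S3,S4,S5,S6}.
Refine {S1,S2,S3,S4,S5,S6} on symbol 2: members go to different blocks, giving {S1,S2,S4,S5,S6} and {S3}.
Refine {S1,S2,S4,S5,S6} on symbol 0: members go to different blocks, giving {S1,S2,S4,S5} and {S6}.
Refine {S1,S2,S4,S5} on symbol 0: members go to different blocks, giving {S1,S2} and {S4,S5}.
No further refinement is possible. Final partition (5 blocks): {S0,S7} | {S1,S2} | {S3} | {S6} | {S4,S5}.
S4 and S2 end up in different blocks, so they are distinguishable. For instance, the string '22' is accepted from only S4.

Yes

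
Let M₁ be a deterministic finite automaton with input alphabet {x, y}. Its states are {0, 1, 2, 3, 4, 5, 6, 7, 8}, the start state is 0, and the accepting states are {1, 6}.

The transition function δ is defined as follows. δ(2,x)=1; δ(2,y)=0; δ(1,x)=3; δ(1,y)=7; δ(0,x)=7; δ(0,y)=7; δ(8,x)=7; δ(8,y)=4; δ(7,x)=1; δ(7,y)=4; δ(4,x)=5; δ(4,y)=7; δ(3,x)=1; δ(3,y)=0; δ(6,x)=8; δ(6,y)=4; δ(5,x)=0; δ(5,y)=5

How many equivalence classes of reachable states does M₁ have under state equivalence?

First remove the unreachable states {2,6,8}; 6 states remain.
Start with accepting vs non-accepting: {1} | {0,3,4,5,7}.
Refine {0,3,4,5,7} on symbol x: members go to different blocks, giving {0,4,5} and {3,7}.
Split {0,4,5} by δ(·,x) → {4,5} and {0}.
Refine {4,5} on symbol x: members go to different blocks, giving {4} and {5}.
On input y, block {3,7} splits into {3} and {7}.
No further refinement is possible. Final partition (6 blocks): {1} | {4} | {3} | {0} | {5} | {7}.

6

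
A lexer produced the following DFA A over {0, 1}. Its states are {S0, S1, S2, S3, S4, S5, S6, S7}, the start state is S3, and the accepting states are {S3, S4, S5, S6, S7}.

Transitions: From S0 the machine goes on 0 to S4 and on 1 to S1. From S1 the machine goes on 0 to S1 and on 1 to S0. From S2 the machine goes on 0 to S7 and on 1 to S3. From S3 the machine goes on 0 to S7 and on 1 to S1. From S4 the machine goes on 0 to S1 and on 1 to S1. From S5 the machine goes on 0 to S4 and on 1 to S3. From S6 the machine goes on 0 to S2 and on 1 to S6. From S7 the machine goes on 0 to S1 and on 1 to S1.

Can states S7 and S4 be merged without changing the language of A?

States {S2,S5,S6} cannot be reached from the start state, so discard them.
Initial partition by acceptance: {S3,S4,S7} | {S0,S1}.
On input 0, block {S3,S4,S7} splits into {S4,S7} and {S3}.
Refine {S0,S1} on symbol 0: members go to different blocks, giving {S0} and {S1}.
The partition is now stable with 4 blocks: {S4,S7} | {S0} | {S3} | {S1}.
S7 and S4 lie in the same block of the stable partition, so they are equivalent — no string distinguishes them.

Yes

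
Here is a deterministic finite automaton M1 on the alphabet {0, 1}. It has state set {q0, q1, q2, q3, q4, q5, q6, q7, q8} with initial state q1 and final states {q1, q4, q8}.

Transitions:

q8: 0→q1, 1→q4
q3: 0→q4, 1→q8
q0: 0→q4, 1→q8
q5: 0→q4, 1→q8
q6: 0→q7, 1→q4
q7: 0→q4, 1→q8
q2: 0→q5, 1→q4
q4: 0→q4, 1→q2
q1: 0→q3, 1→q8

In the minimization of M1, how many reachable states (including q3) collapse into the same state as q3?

2

Reachable states from the start: {q1,q2,q3,q4,q5,q8}. Unreachable: {q0,q6,q7} — drop them.
P0 = {q1,q4,q8} | {q2,q3,q5}.
On input 0, block {q1,q4,q8} splits into {q4,q8} and {q1}.
Refine {q4,q8} on symbol 0: members go to different blocks, giving {q4} and {q8}.
Refine {q2,q3,q5} on symbol 0: members go to different blocks, giving {q3,q5} and {q2}.
The partition is now stable with 5 blocks: {q4} | {q3,q5} | {q1} | {q8} | {q2}.
The equivalence class containing q3 is {q3,q5}, of size 2.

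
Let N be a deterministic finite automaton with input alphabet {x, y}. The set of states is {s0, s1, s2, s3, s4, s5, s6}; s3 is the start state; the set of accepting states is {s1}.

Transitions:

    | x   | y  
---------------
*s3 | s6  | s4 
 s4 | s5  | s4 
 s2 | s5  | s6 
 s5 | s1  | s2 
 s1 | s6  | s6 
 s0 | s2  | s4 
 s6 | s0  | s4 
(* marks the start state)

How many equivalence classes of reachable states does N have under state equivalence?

Initial partition by acceptance: {s1} | {s0,s2,s3,s4,s5,s6}.
Split {s0,s2,s3,s4,s5,s6} by δ(·,x) → {s0,s2,s3,s4,s6} and {s5}.
Split {s0,s2,s3,s4,s6} by δ(·,x) → {s0,s3,s6} and {s2,s4}.
On input x, block {s0,s3,s6} splits into {s3,s6} and {s0}.
On input x, block {s3,s6} splits into {s3} and {s6}.
Refine {s2,s4} on symbol y: members go to different blocks, giving {s2} and {s4}.
The partition is now stable with 7 blocks: {s1} | {s3} | {s5} | {s2} | {s0} | {s6} | {s4}.

7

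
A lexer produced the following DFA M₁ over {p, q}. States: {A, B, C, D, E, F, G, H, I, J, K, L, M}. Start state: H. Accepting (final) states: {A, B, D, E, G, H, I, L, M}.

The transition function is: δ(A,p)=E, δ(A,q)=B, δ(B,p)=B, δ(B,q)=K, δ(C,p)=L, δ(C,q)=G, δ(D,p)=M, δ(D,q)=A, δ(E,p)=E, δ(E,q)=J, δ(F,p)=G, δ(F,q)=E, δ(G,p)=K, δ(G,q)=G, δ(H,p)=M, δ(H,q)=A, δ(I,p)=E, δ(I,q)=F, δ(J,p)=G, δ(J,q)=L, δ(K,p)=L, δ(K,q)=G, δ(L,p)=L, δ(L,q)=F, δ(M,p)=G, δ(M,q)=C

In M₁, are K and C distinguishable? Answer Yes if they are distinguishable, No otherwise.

First remove the unreachable states {D,I}; 11 states remain.
Start with accepting vs non-accepting: {A,B,E,G,H,L,M} | {C,F,J,K}.
On input p, block {A,B,E,G,H,L,M} splits into {A,B,E,H,L,M} and {G}.
Refine {A,B,E,H,L,M} on symbol p: members go to different blocks, giving {A,B,E,H,L} and {M}.
Split {A,B,E,H,L} by δ(·,p) → {A,B,E,L} and {H}.
Refine {A,B,E,L} on symbol q: members go to different blocks, giving {B,E,L} and {A}.
On input p, block {C,F,J,K} splits into {C,K} and {F,J}.
On input q, block {B,E,L} splits into {E,L} and {B}.
The partition is now stable with 8 blocks: {E,L} | {C,K} | {G} | {M} | {H} | {A} | {F,J} | {B}.
K and C lie in the same block of the stable partition, so they are equivalent — no string distinguishes them.

No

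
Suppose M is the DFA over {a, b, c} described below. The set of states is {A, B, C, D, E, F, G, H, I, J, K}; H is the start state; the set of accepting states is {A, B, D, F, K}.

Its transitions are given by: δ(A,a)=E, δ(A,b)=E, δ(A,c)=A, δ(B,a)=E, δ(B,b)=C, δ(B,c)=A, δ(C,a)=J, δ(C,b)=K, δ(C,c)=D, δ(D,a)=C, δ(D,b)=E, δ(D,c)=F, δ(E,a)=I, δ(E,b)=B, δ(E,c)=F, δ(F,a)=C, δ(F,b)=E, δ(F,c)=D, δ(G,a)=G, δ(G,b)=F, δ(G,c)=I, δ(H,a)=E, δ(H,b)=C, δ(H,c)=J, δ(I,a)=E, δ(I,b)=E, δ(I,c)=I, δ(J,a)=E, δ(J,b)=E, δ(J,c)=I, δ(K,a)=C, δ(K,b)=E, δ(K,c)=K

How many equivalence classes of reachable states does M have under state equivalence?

3

States {G} cannot be reached from the start state, so discard them.
P0 = {A,B,D,F,K} | {C,E,H,I,J}.
Refine {C,E,H,I,J} on symbol b: members go to different blocks, giving {H,I,J} and {C,E}.
Stable partition: {A,B,D,F,K} | {H,I,J} | {C,E} — 3 equivalence classes.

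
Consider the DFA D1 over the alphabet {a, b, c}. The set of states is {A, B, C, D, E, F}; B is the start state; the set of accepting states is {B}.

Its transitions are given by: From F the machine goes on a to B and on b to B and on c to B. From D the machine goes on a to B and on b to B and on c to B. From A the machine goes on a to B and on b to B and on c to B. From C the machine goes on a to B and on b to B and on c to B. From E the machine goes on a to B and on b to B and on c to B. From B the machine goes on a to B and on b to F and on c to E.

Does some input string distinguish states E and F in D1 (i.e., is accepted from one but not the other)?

First remove the unreachable states {A,C,D}; 3 states remain.
Initial partition by acceptance: {B} | {E,F}.
No further refinement is possible. Final partition (2 blocks): {B} | {E,F}.
E and F lie in the same block of the stable partition, so they are equivalent — no string distinguishes them.

No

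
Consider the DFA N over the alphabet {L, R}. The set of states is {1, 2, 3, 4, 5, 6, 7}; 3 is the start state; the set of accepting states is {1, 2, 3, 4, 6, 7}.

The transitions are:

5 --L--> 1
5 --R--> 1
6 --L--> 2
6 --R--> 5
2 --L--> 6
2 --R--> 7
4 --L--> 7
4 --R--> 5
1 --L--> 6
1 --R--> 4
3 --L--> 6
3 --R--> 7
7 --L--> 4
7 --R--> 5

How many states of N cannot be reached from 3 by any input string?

Every one of the 7 states is reachable from 3.

0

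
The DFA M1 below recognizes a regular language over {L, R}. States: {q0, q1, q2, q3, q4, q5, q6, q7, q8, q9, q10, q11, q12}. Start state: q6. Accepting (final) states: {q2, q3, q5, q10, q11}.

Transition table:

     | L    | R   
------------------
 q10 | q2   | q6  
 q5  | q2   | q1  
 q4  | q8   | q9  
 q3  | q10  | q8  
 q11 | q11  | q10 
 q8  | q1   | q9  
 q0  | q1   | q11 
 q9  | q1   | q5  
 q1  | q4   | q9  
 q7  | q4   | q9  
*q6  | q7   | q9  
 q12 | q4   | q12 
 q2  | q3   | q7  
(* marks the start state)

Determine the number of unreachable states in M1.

Starting at q6 and following transitions, the reachable set is {q1, q2, q3, q4, q5, q6, q7, q8, q9, q10}. That leaves q0, q11, q12 unreachable — 3 in total.

3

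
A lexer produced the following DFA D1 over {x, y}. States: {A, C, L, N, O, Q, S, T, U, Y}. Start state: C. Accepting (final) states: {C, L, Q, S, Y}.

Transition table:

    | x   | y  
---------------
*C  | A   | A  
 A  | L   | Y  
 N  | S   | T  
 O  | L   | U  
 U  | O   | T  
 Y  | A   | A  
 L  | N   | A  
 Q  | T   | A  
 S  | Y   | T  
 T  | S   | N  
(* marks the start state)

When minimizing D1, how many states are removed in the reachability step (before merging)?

No path from C leads to O, Q, U; the other 7 states are all reachable.

3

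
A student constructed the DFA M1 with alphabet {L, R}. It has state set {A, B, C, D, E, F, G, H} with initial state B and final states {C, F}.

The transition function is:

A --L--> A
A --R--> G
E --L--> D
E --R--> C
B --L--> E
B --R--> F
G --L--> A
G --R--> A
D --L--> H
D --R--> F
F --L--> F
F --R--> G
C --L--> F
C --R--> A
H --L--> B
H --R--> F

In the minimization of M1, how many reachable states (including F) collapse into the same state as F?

Every state is reachable, so we keep all 8.
Initial partition by acceptance: {C,F} | {A,B,D,E,G,H}.
Refine {A,B,D,E,G,H} on symbol R: members go to different blocks, giving {B,D,E,H} and {A,G}.
Stable partition: {C,F} | {B,D,E,H} | {A,G} — 3 equivalence classes.
State F belongs to the block {C,F}, which has 2 states.

2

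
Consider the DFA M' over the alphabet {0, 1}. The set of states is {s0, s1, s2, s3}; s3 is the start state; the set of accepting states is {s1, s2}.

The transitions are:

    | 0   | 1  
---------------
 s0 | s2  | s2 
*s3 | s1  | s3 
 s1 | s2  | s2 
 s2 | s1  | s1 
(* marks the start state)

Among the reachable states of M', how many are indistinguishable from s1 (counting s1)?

First remove the unreachable states {s0}; 3 states remain.
P0 = {s1,s2} | {s3}.
The partition is now stable with 2 blocks: {s1,s2} | {s3}.
State s1 belongs to the block {s1,s2}, which has 2 states.

2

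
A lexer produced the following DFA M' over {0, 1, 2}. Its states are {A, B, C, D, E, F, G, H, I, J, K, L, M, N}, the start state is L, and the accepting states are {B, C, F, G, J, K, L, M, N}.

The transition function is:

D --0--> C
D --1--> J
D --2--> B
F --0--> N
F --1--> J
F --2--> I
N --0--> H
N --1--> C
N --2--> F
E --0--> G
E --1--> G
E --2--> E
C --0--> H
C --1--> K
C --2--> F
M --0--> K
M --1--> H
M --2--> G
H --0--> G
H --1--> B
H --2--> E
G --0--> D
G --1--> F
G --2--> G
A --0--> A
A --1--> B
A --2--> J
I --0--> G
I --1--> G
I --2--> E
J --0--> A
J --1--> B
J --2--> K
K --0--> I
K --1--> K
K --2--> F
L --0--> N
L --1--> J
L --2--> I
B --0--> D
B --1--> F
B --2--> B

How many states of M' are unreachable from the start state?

1

Starting at L and following transitions, the reachable set is {A, B, C, D, E, F, G, H, I, J, K, L, N}. That leaves M unreachable — 1 in total.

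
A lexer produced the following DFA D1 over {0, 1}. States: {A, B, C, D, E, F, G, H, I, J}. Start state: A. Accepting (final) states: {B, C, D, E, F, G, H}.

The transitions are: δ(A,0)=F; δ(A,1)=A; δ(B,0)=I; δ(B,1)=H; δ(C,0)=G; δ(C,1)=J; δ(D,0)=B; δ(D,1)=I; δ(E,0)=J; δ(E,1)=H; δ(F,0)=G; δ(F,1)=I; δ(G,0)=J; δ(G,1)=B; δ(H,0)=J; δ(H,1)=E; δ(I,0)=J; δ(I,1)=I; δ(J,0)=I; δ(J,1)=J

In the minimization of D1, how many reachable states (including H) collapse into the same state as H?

4

First remove the unreachable states {C,D}; 8 states remain.
Initial partition by acceptance: {B,E,F,G,H} | {A,I,J}.
Refine {B,E,F,G,H} on symbol 0: members go to different blocks, giving {B,E,G,H} and {F}.
On input 0, block {A,I,J} splits into {I,J} and {A}.
The partition is now stable with 4 blocks: {B,E,G,H} | {I,J} | {F} | {A}.
The equivalence class containing H is {B,E,G,H}, of size 4.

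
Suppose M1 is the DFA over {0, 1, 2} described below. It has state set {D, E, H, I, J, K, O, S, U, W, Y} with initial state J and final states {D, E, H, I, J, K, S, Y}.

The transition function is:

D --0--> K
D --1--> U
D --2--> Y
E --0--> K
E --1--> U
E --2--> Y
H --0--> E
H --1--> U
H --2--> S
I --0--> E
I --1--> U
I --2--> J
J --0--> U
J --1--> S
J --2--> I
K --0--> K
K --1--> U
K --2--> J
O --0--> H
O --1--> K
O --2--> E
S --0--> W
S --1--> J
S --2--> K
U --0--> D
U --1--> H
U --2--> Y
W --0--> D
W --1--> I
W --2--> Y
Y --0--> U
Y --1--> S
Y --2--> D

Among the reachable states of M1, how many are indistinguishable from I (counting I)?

5

States {O} cannot be reached from the start state, so discard them.
Initial partition by acceptance: {D,E,H,I,J,K,S,Y} | {U,W}.
Split {D,E,H,I,J,K,S,Y} by δ(·,0) → {D,E,H,I,K} and {J,S,Y}.
The partition is now stable with 3 blocks: {D,E,H,I,K} | {U,W} | {J,S,Y}.
State I belongs to the block {D,E,H,I,K}, which has 5 states.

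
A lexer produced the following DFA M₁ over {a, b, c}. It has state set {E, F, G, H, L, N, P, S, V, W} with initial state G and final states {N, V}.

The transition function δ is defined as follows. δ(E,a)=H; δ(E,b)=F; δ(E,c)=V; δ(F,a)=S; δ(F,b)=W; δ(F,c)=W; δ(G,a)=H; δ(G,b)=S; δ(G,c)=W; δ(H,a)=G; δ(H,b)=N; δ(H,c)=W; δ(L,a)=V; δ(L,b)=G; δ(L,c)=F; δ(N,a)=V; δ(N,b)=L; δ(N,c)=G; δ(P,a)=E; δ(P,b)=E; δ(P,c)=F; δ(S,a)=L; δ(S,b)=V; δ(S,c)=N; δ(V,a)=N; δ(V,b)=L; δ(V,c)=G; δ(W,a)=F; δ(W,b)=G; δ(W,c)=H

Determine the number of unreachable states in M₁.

2

No path from G leads to E, P; the other 8 states are all reachable.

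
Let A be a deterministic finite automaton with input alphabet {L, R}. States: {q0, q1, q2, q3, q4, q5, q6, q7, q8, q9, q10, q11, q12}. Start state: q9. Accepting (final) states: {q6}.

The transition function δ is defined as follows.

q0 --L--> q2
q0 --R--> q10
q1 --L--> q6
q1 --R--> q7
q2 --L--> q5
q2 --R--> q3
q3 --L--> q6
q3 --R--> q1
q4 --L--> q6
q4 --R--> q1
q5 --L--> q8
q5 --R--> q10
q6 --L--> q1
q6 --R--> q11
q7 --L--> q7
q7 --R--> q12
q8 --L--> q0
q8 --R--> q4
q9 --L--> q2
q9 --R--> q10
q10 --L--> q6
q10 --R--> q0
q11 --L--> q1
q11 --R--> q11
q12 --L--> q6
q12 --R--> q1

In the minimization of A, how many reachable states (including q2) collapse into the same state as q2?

P0 = {q6} | {q0,q1,q2,q3,q4,q5,q7,q8,q9,q10,q11,q12}.
Split {q0,q1,q2,q3,q4,q5,q7,q8,q9,q10,q11,q12} by δ(·,L) → {q0,q2,q5,q7,q8,q9,q11} and {q1,q3,q4,q10,q12}.
Split {q0,q2,q5,q7,q8,q9,q11} by δ(·,L) → {q0,q2,q5,q7,q8,q9} and {q11}.
On input R, block {q1,q3,q4,q10,q12} splits into {q3,q4,q12} and {q1,q10}.
On input R, block {q0,q2,q5,q7,q8,q9} splits into {q0,q5,q9} and {q2,q7,q8}.
On input R, block {q1,q10} splits into {q1} and {q10}.
Refine {q2,q7,q8} on symbol L: members go to different blocks, giving {q2,q8} and {q7}.
No further refinement is possible. Final partition (8 blocks): {q6} | {q0,q5,q9} | {q3,q4,q12} | {q11} | {q1} | {q2,q8} | {q10} | {q7}.
The equivalence class containing q2 is {q2,q8}, of size 2.

2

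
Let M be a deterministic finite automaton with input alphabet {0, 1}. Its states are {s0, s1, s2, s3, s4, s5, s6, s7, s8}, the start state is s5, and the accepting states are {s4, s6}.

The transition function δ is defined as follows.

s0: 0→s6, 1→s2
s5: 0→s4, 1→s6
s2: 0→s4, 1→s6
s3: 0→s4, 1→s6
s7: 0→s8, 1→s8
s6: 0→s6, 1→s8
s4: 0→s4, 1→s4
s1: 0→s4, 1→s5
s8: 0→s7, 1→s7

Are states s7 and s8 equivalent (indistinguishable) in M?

Reachable states from the start: {s4,s5,s6,s7,s8}. Unreachable: {s0,s1,s2,s3} — drop them.
Initial partition by acceptance: {s4,s6} | {s5,s7,s8}.
Split {s4,s6} by δ(·,1) → {s4} and {s6}.
Refine {s5,s7,s8} on symbol 0: members go to different blocks, giving {s7,s8} and {s5}.
The partition is now stable with 4 blocks: {s4} | {s7,s8} | {s6} | {s5}.
s7 and s8 lie in the same block of the stable partition, so they are equivalent — no string distinguishes them.

Yes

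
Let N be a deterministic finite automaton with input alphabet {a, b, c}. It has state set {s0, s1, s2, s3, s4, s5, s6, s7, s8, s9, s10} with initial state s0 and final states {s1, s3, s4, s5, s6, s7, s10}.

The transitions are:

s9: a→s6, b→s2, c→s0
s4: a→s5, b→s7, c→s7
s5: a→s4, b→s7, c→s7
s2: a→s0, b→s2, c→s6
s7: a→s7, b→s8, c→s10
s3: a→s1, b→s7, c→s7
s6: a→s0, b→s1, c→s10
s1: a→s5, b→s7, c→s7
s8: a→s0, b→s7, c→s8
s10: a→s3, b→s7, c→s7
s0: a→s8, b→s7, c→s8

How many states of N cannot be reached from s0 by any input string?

No path from s0 leads to s2, s6, s9; the other 8 states are all reachable.

3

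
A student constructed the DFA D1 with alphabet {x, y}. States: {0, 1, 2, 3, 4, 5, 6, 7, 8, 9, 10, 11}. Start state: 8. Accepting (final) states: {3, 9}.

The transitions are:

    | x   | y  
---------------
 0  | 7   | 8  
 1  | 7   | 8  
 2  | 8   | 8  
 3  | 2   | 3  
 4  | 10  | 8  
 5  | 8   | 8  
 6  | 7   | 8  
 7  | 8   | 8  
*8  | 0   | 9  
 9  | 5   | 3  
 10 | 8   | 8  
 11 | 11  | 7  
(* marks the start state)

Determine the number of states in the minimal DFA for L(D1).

First remove the unreachable states {1,4,6,10,11}; 7 states remain.
Initial partition by acceptance: {3,9} | {0,2,5,7,8}.
Refine {0,2,5,7,8} on symbol y: members go to different blocks, giving {0,2,5,7} and {8}.
Refine {0,2,5,7} on symbol x: members go to different blocks, giving {2,5,7} and {0}.
Stable partition: {3,9} | {2,5,7} | {8} | {0} — 4 equivalence classes.

4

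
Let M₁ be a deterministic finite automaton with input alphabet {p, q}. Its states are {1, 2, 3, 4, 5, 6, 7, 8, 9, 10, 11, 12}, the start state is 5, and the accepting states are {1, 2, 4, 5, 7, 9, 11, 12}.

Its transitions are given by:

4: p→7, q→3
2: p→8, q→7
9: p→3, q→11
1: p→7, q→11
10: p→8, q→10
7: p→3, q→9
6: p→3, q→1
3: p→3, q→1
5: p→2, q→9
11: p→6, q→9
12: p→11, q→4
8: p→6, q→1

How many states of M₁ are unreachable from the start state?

No path from 5 leads to 4, 10, 12; the other 9 states are all reachable.

3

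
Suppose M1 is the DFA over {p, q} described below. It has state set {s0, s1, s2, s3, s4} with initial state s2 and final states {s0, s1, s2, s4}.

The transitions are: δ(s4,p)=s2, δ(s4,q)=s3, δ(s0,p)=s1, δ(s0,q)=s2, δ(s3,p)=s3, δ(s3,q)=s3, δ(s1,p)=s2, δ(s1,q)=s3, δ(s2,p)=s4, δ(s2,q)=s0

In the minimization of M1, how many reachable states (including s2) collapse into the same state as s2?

2

All states are reachable from the start state.
P0 = {s0,s1,s2,s4} | {s3}.
On input q, block {s0,s1,s2,s4} splits into {s0,s2} and {s1,s4}.
No further refinement is possible. Final partition (3 blocks): {s0,s2} | {s3} | {s1,s4}.
The equivalence class containing s2 is {s0,s2}, of size 2.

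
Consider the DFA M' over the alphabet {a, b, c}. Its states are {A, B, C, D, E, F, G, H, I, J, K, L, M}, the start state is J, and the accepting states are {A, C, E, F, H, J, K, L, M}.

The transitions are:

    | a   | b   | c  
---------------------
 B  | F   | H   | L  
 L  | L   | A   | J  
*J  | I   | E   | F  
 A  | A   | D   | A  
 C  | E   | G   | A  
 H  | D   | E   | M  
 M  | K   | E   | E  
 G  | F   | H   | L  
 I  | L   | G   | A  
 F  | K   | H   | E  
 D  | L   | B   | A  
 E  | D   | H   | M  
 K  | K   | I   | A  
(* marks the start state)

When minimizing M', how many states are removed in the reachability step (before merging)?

No path from J leads to C; the other 12 states are all reachable.

1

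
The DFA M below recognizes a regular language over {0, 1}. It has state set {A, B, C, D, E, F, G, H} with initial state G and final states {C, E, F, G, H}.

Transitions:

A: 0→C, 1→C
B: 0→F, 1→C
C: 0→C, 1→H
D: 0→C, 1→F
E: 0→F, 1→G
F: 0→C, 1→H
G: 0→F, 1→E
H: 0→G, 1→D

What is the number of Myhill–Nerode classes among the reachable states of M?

Reachable states from the start: {C,D,E,F,G,H}. Unreachable: {A,B} — drop them.
P0 = {C,E,F,G,H} | {D}.
On input 1, block {C,E,F,G,H} splits into {C,E,F,G} and {H}.
On input 1, block {C,E,F,G} splits into {C,F} and {E,G}.
No further refinement is possible. Final partition (4 blocks): {C,F} | {D} | {H} | {E,G}.

4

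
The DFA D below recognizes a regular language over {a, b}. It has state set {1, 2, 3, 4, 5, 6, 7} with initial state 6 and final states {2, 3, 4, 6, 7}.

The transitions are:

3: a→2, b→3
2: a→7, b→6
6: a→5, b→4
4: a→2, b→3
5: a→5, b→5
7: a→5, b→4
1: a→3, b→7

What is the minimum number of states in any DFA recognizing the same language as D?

4

States {1} cannot be reached from the start state, so discard them.
P0 = {2,3,4,6,7} | {5}.
Refine {2,3,4,6,7} on symbol a: members go to different blocks, giving {2,3,4} and {6,7}.
On input a, block {2,3,4} splits into {3,4} and {2}.
The partition is now stable with 4 blocks: {3,4} | {5} | {6,7} | {2}.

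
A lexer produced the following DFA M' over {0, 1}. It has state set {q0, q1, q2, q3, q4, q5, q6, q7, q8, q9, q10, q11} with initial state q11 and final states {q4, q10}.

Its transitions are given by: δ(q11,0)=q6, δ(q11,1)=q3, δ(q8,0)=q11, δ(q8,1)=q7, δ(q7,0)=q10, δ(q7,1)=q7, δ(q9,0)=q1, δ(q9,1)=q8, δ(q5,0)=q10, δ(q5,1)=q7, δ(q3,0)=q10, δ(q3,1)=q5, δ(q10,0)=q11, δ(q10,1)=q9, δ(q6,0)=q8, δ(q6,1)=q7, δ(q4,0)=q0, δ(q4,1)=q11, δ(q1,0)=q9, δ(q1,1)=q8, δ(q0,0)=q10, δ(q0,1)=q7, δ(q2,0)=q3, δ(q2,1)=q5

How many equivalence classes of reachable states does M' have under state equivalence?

Reachable states from the start: {q1,q3,q5,q6,q7,q8,q9,q10,q11}. Unreachable: {q0,q2,q4} — drop them.
Start with accepting vs non-accepting: {q10} | {q1,q3,q5,q6,q7,q8,q9,q11}.
Split {q1,q3,q5,q6,q7,q8,q9,q11} by δ(·,0) → {q1,q6,q8,q9,q11} and {q3,q5,q7}.
Refine {q1,q6,q8,q9,q11} on symbol 1: members go to different blocks, giving {q6,q8,q11} and {q1,q9}.
No further refinement is possible. Final partition (4 blocks): {q10} | {q6,q8,q11} | {q3,q5,q7} | {q1,q9}.

4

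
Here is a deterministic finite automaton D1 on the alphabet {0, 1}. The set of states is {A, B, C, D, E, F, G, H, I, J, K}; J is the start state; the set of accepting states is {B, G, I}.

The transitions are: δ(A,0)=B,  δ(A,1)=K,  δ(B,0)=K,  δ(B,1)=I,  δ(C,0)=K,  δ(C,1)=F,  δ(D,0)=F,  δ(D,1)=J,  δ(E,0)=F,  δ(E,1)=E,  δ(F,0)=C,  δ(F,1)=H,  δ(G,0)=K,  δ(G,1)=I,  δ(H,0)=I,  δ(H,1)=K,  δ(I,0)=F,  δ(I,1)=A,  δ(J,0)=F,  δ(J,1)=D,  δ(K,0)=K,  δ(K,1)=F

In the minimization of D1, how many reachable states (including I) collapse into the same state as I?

1

States {E,G} cannot be reached from the start state, so discard them.
Initial partition by acceptance: {B,I} | {A,C,D,F,H,J,K}.
Split {B,I} by δ(·,1) → {B} and {I}.
Refine {A,C,D,F,H,J,K} on symbol 0: members go to different blocks, giving {C,D,F,J,K} and {A} and {H}.
Refine {C,D,F,J,K} on symbol 1: members go to different blocks, giving {C,D,J,K} and {F}.
Split {C,D,J,K} by δ(·,0) → {C,K} and {D,J}.
No further refinement is possible. Final partition (7 blocks): {B} | {C,K} | {I} | {A} | {H} | {F} | {D,J}.
State I belongs to the block {I}, which has 1 states.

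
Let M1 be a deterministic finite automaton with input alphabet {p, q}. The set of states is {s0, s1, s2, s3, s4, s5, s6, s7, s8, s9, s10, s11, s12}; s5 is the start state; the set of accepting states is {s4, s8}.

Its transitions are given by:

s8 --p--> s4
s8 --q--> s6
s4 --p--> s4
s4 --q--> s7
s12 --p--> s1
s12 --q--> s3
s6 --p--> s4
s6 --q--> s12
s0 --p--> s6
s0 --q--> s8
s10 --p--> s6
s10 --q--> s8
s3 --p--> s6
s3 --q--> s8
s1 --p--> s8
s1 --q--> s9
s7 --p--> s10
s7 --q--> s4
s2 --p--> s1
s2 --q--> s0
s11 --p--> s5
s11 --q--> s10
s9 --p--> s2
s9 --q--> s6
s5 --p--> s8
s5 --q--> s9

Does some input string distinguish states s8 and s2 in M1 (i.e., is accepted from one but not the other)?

States {s11} cannot be reached from the start state, so discard them.
Initial partition by acceptance: {s4,s8} | {s0,s1,s2,s3,s5,s6,s7,s9,s10,s12}.
Split {s0,s1,s2,s3,s5,s6,s7,s9,s10,s12} by δ(·,p) → {s0,s2,s3,s7,s9,s10,s12} and {s1,s5,s6}.
Split {s4,s8} by δ(·,q) → {s4} and {s8}.
Split {s0,s2,s3,s7,s9,s10,s12} by δ(·,p) → {s0,s2,s3,s10,s12} and {s7,s9}.
Split {s0,s2,s3,s10,s12} by δ(·,q) → {s0,s3,s10} and {s2,s12}.
Refine {s1,s5,s6} on symbol p: members go to different blocks, giving {s1,s5} and {s6}.
On input p, block {s7,s9} splits into {s7} and {s9}.
Stable partition: {s4} | {s0,s3,s10} | {s1,s5} | {s8} | {s7} | {s2,s12} | {s6} | {s9} — 8 equivalence classes.
s8 and s2 end up in different blocks, so they are distinguishable. For instance, the string 'ε' is accepted from only s8.

Yes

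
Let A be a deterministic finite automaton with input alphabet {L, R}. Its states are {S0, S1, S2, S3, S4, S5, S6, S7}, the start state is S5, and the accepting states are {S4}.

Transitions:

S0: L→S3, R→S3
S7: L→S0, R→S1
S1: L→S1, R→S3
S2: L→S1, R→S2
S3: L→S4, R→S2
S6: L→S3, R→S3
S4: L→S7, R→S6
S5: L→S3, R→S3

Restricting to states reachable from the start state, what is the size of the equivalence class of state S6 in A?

Every state is reachable, so we keep all 8.
P0 = {S4} | {S0,S1,S2,S3,S5,S6,S7}.
Split {S0,S1,S2,S3,S5,S6,S7} by δ(·,L) → {S0,S1,S2,S5,S6,S7} and {S3}.
Refine {S0,S1,S2,S5,S6,S7} on symbol L: members go to different blocks, giving {S0,S5,S6} and {S1,S2,S7}.
On input L, block {S1,S2,S7} splits into {S1,S2} and {S7}.
Split {S1,S2} by δ(·,R) → {S1} and {S2}.
Stable partition: {S4} | {S0,S5,S6} | {S3} | {S1} | {S7} | {S2} — 6 equivalence classes.
The equivalence class containing S6 is {S0,S5,S6}, of size 3.

3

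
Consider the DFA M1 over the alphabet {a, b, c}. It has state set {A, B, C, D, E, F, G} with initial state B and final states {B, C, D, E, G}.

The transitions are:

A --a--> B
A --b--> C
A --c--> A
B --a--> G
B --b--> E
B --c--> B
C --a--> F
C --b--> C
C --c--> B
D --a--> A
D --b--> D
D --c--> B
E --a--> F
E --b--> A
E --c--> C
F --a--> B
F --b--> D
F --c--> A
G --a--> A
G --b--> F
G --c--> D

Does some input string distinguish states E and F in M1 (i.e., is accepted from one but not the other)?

Yes

Start with accepting vs non-accepting: {B,C,D,E,G} | {A,F}.
Refine {B,C,D,E,G} on symbol a: members go to different blocks, giving {C,D,E,G} and {B}.
Refine {C,D,E,G} on symbol b: members go to different blocks, giving {C,D} and {E,G}.
The partition is now stable with 4 blocks: {C,D} | {A,F} | {B} | {E,G}.
E and F end up in different blocks, so they are distinguishable. For instance, the string 'ε' is accepted from only E.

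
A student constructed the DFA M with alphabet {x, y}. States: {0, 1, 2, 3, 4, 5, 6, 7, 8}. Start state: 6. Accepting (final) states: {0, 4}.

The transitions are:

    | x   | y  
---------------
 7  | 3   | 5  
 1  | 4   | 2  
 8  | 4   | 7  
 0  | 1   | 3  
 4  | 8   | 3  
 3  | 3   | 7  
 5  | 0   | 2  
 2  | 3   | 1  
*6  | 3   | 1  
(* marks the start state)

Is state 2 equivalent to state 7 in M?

Every state is reachable, so we keep all 9.
Initial partition by acceptance: {0,4} | {1,2,3,5,6,7,8}.
Refine {1,2,3,5,6,7,8} on symbol x: members go to different blocks, giving {2,3,6,7} and {1,5,8}.
On input y, block {2,3,6,7} splits into {2,6,7} and {3}.
Stable partition: {0,4} | {2,6,7} | {1,5,8} | {3} — 4 equivalence classes.
2 and 7 lie in the same block of the stable partition, so they are equivalent — no string distinguishes them.

Yes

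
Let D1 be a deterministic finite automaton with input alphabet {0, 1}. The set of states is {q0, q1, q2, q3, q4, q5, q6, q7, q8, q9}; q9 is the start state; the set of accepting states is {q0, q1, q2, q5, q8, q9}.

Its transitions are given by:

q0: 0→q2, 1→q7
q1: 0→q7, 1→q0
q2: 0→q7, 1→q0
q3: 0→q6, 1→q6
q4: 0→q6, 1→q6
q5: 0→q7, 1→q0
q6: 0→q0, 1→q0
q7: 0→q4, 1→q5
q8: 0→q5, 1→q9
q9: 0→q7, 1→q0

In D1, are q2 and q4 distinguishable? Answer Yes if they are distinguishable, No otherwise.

Yes

States {q1,q3,q8} cannot be reached from the start state, so discard them.
Initial partition by acceptance: {q0,q2,q5,q9} | {q4,q6,q7}.
On input 0, block {q0,q2,q5,q9} splits into {q2,q5,q9} and {q0}.
Split {q4,q6,q7} by δ(·,0) → {q4,q7} and {q6}.
On input 0, block {q4,q7} splits into {q4} and {q7}.
No further refinement is possible. Final partition (5 blocks): {q2,q5,q9} | {q4} | {q0} | {q6} | {q7}.
q2 and q4 end up in different blocks, so they are distinguishable. For instance, the string 'ε' is accepted from only q2.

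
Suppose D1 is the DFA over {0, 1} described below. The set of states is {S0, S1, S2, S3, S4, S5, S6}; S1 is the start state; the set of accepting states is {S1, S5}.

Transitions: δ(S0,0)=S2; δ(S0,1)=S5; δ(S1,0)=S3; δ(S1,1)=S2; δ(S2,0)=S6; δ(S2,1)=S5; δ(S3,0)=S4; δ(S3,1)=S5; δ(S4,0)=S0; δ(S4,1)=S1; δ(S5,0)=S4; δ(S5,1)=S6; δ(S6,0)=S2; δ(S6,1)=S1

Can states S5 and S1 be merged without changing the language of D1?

Yes

P0 = {S1,S5} | {S0,S2,S3,S4,S6}.
Stable partition: {S1,S5} | {S0,S2,S3,S4,S6} — 2 equivalence classes.
S5 and S1 lie in the same block of the stable partition, so they are equivalent — no string distinguishes them.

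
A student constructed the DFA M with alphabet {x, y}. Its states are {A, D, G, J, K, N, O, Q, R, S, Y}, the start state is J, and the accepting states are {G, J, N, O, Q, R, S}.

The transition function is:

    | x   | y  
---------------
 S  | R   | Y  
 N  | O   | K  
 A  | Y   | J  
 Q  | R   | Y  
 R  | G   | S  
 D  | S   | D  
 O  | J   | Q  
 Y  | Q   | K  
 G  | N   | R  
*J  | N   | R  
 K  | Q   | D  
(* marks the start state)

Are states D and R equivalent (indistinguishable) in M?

No

Reachable states from the start: {D,G,J,K,N,O,Q,R,S,Y}. Unreachable: {A} — drop them.
P0 = {G,J,N,O,Q,R,S} | {D,K,Y}.
Refine {G,J,N,O,Q,R,S} on symbol y: members go to different blocks, giving {G,J,O,R} and {N,Q,S}.
On input x, block {G,J,O,R} splits into {O,R} and {G,J}.
Stable partition: {O,R} | {D,K,Y} | {N,Q,S} | {G,J} — 4 equivalence classes.
D and R end up in different blocks, so they are distinguishable. For instance, the string 'ε' is accepted from only R.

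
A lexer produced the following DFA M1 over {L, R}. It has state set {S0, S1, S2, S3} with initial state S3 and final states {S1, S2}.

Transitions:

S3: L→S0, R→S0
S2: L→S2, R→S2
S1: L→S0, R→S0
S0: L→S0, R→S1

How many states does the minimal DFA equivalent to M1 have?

First remove the unreachable states {S2}; 3 states remain.
Initial partition by acceptance: {S1} | {S0,S3}.
Refine {S0,S3} on symbol R: members go to different blocks, giving {S0} and {S3}.
Stable partition: {S1} | {S0} | {S3} — 3 equivalence classes.

3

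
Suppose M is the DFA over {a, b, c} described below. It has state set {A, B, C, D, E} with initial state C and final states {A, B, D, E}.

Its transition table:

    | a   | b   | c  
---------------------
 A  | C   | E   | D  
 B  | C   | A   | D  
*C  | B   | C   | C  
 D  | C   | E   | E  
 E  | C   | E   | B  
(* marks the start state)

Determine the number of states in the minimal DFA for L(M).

Every state is reachable, so we keep all 5.
Initial partition by acceptance: {A,B,D,E} | {C}.
The partition is now stable with 2 blocks: {A,B,D,E} | {C}.

2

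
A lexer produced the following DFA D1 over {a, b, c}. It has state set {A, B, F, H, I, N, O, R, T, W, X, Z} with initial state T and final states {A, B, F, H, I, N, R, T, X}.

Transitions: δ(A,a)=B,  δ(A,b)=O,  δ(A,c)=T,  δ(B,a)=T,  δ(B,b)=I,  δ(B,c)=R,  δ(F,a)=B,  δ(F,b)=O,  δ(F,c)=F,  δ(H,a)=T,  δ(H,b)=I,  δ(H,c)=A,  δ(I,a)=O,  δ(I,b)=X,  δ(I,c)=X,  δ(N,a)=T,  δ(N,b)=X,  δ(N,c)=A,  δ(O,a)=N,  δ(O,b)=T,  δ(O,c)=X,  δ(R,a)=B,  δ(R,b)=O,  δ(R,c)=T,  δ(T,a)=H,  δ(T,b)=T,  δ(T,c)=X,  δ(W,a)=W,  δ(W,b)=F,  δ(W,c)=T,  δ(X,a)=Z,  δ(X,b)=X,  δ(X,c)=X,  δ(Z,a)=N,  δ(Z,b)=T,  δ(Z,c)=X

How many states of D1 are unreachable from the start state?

2

Starting at T and following transitions, the reachable set is {A, B, H, I, N, O, R, T, X, Z}. That leaves F, W unreachable — 2 in total.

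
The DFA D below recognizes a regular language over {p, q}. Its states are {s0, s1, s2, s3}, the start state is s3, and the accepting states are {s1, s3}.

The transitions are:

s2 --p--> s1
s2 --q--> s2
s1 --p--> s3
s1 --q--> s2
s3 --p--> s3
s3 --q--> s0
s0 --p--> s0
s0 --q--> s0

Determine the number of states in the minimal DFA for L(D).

First remove the unreachable states {s1,s2}; 2 states remain.
P0 = {s3} | {s0}.
The partition is now stable with 2 blocks: {s3} | {s0}.

2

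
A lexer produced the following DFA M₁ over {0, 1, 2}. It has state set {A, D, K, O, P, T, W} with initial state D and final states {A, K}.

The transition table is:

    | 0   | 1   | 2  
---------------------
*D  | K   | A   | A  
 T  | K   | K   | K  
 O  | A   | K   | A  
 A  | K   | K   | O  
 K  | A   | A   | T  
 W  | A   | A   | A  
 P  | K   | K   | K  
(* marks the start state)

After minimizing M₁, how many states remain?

States {P,W} cannot be reached from the start state, so discard them.
Initial partition by acceptance: {A,K} | {D,O,T}.
Stable partition: {A,K} | {D,O,T} — 2 equivalence classes.

2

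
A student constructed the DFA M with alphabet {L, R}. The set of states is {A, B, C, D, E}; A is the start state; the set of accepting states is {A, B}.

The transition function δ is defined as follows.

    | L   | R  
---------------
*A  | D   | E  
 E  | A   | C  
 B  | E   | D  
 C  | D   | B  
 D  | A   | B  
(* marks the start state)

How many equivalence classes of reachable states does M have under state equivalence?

5

Every state is reachable, so we keep all 5.
Start with accepting vs non-accepting: {A,B} | {C,D,E}.
Refine {C,D,E} on symbol L: members go to different blocks, giving {D,E} and {C}.
Split {D,E} by δ(·,R) → {D} and {E}.
Split {A,B} by δ(·,L) → {A} and {B}.
No further refinement is possible. Final partition (5 blocks): {A} | {D} | {C} | {E} | {B}.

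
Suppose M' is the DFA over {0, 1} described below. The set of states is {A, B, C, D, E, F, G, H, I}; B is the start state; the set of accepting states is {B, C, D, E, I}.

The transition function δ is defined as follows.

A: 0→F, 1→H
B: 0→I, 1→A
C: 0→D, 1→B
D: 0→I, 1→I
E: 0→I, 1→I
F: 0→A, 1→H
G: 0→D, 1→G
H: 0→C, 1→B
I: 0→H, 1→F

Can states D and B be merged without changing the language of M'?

No

States {E,G} cannot be reached from the start state, so discard them.
Start with accepting vs non-accepting: {B,C,D,I} | {A,F,H}.
Split {B,C,D,I} by δ(·,0) → {B,C,D} and {I}.
Split {B,C,D} by δ(·,0) → {B,D} and {C}.
Split {B,D} by δ(·,1) → {B} and {D}.
Refine {A,F,H} on symbol 0: members go to different blocks, giving {A,F} and {H}.
Stable partition: {B} | {A,F} | {I} | {C} | {D} | {H} — 6 equivalence classes.
D and B end up in different blocks, so they are distinguishable. For instance, the string '1' is accepted from only D.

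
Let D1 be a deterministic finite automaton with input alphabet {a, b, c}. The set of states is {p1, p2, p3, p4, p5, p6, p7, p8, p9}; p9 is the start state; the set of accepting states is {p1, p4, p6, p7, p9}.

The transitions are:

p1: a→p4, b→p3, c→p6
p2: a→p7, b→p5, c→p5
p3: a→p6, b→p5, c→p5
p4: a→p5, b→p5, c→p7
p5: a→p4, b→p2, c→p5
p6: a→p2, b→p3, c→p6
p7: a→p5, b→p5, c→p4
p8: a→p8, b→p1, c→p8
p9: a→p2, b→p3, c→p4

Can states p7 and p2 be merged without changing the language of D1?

No

States {p1,p8} cannot be reached from the start state, so discard them.
Start with accepting vs non-accepting: {p4,p6,p7,p9} | {p2,p3,p5}.
Stable partition: {p4,p6,p7,p9} | {p2,p3,p5} — 2 equivalence classes.
p7 and p2 end up in different blocks, so they are distinguishable. For instance, the string 'ε' is accepted from only p7.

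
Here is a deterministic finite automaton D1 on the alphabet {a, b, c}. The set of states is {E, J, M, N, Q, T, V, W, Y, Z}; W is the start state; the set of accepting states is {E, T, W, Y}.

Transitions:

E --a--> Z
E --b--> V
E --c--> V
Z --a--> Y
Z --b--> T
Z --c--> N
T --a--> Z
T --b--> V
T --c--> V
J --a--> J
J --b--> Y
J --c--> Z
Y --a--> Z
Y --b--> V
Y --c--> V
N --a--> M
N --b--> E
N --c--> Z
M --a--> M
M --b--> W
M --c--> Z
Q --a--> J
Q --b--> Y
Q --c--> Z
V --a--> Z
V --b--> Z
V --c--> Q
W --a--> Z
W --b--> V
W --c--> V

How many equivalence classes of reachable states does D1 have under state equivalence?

Start with accepting vs non-accepting: {E,T,W,Y} | {J,M,N,Q,V,Z}.
On input a, block {J,M,N,Q,V,Z} splits into {J,M,N,Q,V} and {Z}.
On input a, block {J,M,N,Q,V} splits into {J,M,N,Q} and {V}.
The partition is now stable with 4 blocks: {E,T,W,Y} | {J,M,N,Q} | {Z} | {V}.

4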